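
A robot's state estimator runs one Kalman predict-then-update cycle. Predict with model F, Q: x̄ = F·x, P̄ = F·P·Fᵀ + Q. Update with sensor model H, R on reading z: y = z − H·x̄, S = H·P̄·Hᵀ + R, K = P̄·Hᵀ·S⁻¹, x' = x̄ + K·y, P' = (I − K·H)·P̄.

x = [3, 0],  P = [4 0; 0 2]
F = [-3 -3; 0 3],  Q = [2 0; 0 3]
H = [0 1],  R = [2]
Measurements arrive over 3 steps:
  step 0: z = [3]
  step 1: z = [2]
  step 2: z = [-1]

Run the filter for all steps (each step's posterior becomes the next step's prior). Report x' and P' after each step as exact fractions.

step 0: x̄ = F·x = [-9, 0]
step 0: P̄ = F·P·Fᵀ + Q = [56 -18; -18 21]
step 0: y = z − H·x̄ = [3]
step 0: S = H·P̄·Hᵀ + R = [23]
step 0: K = P̄·Hᵀ·S⁻¹ = [-18/23; 21/23]
step 0: x' = x̄ + K·y = [-261/23, 63/23]
step 0: P' = (I − K·H)·P̄ = [964/23 -36/23; -36/23 42/23]
step 1: x̄ = F·x = [594/23, 189/23]
step 1: P̄ = F·P·Fᵀ + Q = [8452/23 -54/23; -54/23 447/23]
step 1: y = z − H·x̄ = [-143/23]
step 1: S = H·P̄·Hᵀ + R = [493/23]
step 1: K = P̄·Hᵀ·S⁻¹ = [-54/493; 447/493]
step 1: x' = x̄ + K·y = [13068/493, 1272/493]
step 1: P' = (I − K·H)·P̄ = [181040/493 -108/493; -108/493 894/493]
step 2: x̄ = F·x = [-43020/493, 3816/493]
step 2: P̄ = F·P·Fᵀ + Q = [1636448/493 -7074/493; -7074/493 9525/493]
step 2: y = z − H·x̄ = [-4309/493]
step 2: S = H·P̄·Hᵀ + R = [10511/493]
step 2: K = P̄·Hᵀ·S⁻¹ = [-7074/10511; 9525/10511]
step 2: x' = x̄ + K·y = [-855378/10511, -1893/10511]
step 2: P' = (I − K·H)·P̄ = [34788364/10511 -14148/10511; -14148/10511 19050/10511]

step 0: x' = [-261/23, 63/23], P' = [964/23 -36/23; -36/23 42/23]
step 1: x' = [13068/493, 1272/493], P' = [181040/493 -108/493; -108/493 894/493]
step 2: x' = [-855378/10511, -1893/10511], P' = [34788364/10511 -14148/10511; -14148/10511 19050/10511]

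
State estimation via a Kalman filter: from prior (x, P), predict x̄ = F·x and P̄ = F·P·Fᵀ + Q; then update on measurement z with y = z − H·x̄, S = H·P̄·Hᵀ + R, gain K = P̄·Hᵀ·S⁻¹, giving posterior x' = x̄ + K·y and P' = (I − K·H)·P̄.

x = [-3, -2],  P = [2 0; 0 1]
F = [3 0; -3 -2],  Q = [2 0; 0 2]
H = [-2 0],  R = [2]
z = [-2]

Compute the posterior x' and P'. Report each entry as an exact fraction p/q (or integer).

x' = [31/41, 173/41]
P' = [20/41 -18/41; -18/41 336/41]

x̄ = F·x = [-9, 13]
P̄ = F·P·Fᵀ + Q = [20 -18; -18 24]
y = z − H·x̄ = [-20]
S = H·P̄·Hᵀ + R = [82]
K = P̄·Hᵀ·S⁻¹ = [-20/41; 18/41]
x' = x̄ + K·y = [31/41, 173/41]
P' = (I − K·H)·P̄ = [20/41 -18/41; -18/41 336/41]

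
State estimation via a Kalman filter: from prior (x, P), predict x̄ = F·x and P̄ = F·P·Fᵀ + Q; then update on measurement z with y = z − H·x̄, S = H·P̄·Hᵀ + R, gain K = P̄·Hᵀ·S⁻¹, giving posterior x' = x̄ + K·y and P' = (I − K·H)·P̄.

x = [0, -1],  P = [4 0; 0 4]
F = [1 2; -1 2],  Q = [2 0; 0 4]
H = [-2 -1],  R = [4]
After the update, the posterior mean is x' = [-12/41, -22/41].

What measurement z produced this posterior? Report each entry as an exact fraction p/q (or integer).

x̄ = F·x = [-2, -2]
P̄ = F·P·Fᵀ + Q = [22 12; 12 24]
S = H·P̄·Hᵀ + R = [164]
K = P̄·Hᵀ·S⁻¹ = [-14/41; -12/41]
x' − x̄ = [70/41, 60/41] = K·y
y = (KᵀK)⁻¹·Kᵀ·(x' − x̄) = [-5]
z = y + H·x̄ = [-5] + [6] = [1]

z = [1]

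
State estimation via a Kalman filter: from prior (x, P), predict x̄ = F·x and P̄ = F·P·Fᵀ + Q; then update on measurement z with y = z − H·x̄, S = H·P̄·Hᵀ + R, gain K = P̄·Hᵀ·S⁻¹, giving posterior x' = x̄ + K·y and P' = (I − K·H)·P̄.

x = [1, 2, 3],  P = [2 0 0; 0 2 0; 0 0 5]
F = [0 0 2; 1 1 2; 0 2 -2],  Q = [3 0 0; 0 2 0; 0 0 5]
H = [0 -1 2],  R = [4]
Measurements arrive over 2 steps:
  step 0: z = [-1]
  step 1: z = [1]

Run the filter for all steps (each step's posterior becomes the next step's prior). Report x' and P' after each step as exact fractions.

step 0: x' = [318/113, 669/113, 266/113], P' = [799/113 520/113 200/113; 520/113 1256/113 570/113; 200/113 570/113 367/113]
step 1: x' = [32772/7013, 93879/7013, 50406/7013], P' = [95195/7013 159480/7013 76972/7013; 159480/7013 444712/7013 217914/7013; 76972/7013 217914/7013 113297/7013]

step 0: x̄ = F·x = [6, 9, -2]
step 0: P̄ = F·P·Fᵀ + Q = [23 20 -20; 20 26 -16; -20 -16 33]
step 0: y = z − H·x̄ = [12]
step 0: S = H·P̄·Hᵀ + R = [226]
step 0: K = P̄·Hᵀ·S⁻¹ = [-30/113; -29/113; 41/113]
step 0: x' = x̄ + K·y = [318/113, 669/113, 266/113]
step 0: P' = (I − K·H)·P̄ = [799/113 520/113 200/113; 520/113 1256/113 570/113; 200/113 570/113 367/113]
step 1: x̄ = F·x = [532/113, 1519/113, 806/113]
step 1: P̄ = F·P·Fᵀ + Q = [1807/113 3008/113 812/113; 3008/113 7869/113 2824/113; 812/113 2824/113 2497/113]
step 1: y = z − H·x̄ = [20/113]
step 1: S = H·P̄·Hᵀ + R = [7013/113]
step 1: K = P̄·Hᵀ·S⁻¹ = [-1384/7013; -2221/7013; 2170/7013]
step 1: x' = x̄ + K·y = [32772/7013, 93879/7013, 50406/7013]
step 1: P' = (I − K·H)·P̄ = [95195/7013 159480/7013 76972/7013; 159480/7013 444712/7013 217914/7013; 76972/7013 217914/7013 113297/7013]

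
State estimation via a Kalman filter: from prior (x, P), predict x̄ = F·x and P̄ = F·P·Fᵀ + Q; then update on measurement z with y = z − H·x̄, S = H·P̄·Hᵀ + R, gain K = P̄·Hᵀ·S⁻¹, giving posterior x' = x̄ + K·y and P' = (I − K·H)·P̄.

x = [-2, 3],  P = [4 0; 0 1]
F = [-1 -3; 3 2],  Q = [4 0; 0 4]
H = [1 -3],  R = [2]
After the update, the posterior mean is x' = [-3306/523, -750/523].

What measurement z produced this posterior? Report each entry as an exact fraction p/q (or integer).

x̄ = F·x = [-7, 0]
P̄ = F·P·Fᵀ + Q = [17 -18; -18 44]
S = H·P̄·Hᵀ + R = [523]
K = P̄·Hᵀ·S⁻¹ = [71/523; -150/523]
x' − x̄ = [355/523, -750/523] = K·y
y = (KᵀK)⁻¹·Kᵀ·(x' − x̄) = [5]
z = y + H·x̄ = [5] + [-7] = [-2]

z = [-2]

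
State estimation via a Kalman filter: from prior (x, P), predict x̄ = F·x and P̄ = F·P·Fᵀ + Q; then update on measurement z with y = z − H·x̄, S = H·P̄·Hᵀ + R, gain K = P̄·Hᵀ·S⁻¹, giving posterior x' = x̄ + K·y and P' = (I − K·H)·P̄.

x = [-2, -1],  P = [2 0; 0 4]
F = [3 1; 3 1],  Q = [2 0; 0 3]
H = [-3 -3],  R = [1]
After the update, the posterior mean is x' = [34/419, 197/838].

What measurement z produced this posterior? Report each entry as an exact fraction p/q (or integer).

z = [-1]

x̄ = F·x = [-7, -7]
P̄ = F·P·Fᵀ + Q = [24 22; 22 25]
S = H·P̄·Hᵀ + R = [838]
K = P̄·Hᵀ·S⁻¹ = [-69/419; -141/838]
x' − x̄ = [2967/419, 6063/838] = K·y
y = (KᵀK)⁻¹·Kᵀ·(x' − x̄) = [-43]
z = y + H·x̄ = [-43] + [42] = [-1]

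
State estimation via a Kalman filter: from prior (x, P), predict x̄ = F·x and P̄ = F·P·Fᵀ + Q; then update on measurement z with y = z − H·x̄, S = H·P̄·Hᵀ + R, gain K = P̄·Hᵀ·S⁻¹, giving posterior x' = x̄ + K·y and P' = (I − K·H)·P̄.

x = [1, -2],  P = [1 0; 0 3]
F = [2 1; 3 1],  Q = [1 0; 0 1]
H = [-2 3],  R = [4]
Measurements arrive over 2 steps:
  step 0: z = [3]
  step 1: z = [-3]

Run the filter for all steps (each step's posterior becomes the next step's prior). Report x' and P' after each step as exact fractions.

step 0: x' = [0, 1], P' = [239/45 58/15; 58/15 16/5]
step 1: x' = [-753/1078, -775/539], P' = [13703/2156 2589/539; 2589/539 2164/539]

step 0: x̄ = F·x = [0, 1]
step 0: P̄ = F·P·Fᵀ + Q = [8 9; 9 13]
step 0: y = z − H·x̄ = [0]
step 0: S = H·P̄·Hᵀ + R = [45]
step 0: K = P̄·Hᵀ·S⁻¹ = [11/45; 7/15]
step 0: x' = x̄ + K·y = [0, 1]
step 0: P' = (I − K·H)·P̄ = [239/45 58/15; 58/15 16/5]
step 1: x̄ = F·x = [1, 1]
step 1: P̄ = F·P·Fᵀ + Q = [1841/45 272/5; 272/5 376/5]
step 1: y = z − H·x̄ = [-4]
step 1: S = H·P̄·Hᵀ + R = [8624/45]
step 1: K = P̄·Hᵀ·S⁻¹ = [1831/4312; 657/1078]
step 1: x' = x̄ + K·y = [-753/1078, -775/539]
step 1: P' = (I − K·H)·P̄ = [13703/2156 2589/539; 2589/539 2164/539]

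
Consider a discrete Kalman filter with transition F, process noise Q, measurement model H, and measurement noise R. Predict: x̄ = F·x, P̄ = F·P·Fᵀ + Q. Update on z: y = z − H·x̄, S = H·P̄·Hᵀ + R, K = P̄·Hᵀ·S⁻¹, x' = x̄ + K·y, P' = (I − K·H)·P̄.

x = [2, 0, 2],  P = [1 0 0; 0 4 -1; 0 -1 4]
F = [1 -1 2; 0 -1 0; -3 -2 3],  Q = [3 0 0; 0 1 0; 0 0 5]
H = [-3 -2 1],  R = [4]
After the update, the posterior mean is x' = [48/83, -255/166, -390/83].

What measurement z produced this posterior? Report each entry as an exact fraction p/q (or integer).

x̄ = F·x = [6, 0, 0]
P̄ = F·P·Fᵀ + Q = [28 6 36; 6 5 11; 36 11 78]
S = H·P̄·Hᵀ + R = [166]
K = P̄·Hᵀ·S⁻¹ = [-30/83; -17/166; -26/83]
x' − x̄ = [-450/83, -255/166, -390/83] = K·y
y = (KᵀK)⁻¹·Kᵀ·(x' − x̄) = [15]
z = y + H·x̄ = [15] + [-18] = [-3]

z = [-3]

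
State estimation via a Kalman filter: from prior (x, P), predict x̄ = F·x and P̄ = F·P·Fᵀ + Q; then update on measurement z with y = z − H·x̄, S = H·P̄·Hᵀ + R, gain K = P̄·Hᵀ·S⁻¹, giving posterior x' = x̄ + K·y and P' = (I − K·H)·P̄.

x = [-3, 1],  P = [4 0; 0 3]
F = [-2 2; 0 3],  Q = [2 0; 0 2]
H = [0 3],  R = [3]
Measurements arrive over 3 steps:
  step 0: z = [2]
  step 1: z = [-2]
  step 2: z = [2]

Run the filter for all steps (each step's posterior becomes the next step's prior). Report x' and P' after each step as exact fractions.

step 0: x' = [289/44, 61/88], P' = [417/22 9/44; 9/44 29/88]
step 1: x' = [-16982/1399, -691/1399], P' = [108274/1399 66/1399; 66/1399 437/1399]
step 2: x' = [258607/10796, 11389/21592], P' = [1683935/5398 1113/10796; 1113/10796 6731/21592]

step 0: x̄ = F·x = [8, 3]
step 0: P̄ = F·P·Fᵀ + Q = [30 18; 18 29]
step 0: y = z − H·x̄ = [-7]
step 0: S = H·P̄·Hᵀ + R = [264]
step 0: K = P̄·Hᵀ·S⁻¹ = [9/44; 29/88]
step 0: x' = x̄ + K·y = [289/44, 61/88]
step 0: P' = (I − K·H)·P̄ = [417/22 9/44; 9/44 29/88]
step 1: x̄ = F·x = [-47/4, 183/88]
step 1: P̄ = F·P·Fᵀ + Q = [155/2 3/4; 3/4 437/88]
step 1: y = z − H·x̄ = [-725/88]
step 1: S = H·P̄·Hᵀ + R = [4197/88]
step 1: K = P̄·Hᵀ·S⁻¹ = [66/1399; 437/1399]
step 1: x' = x̄ + K·y = [-16982/1399, -691/1399]
step 1: P' = (I − K·H)·P̄ = [108274/1399 66/1399; 66/1399 437/1399]
step 2: x̄ = F·x = [32582/1399, -2073/1399]
step 2: P̄ = F·P·Fᵀ + Q = [437114/1399 2226/1399; 2226/1399 6731/1399]
step 2: y = z − H·x̄ = [9017/1399]
step 2: S = H·P̄·Hᵀ + R = [64776/1399]
step 2: K = P̄·Hᵀ·S⁻¹ = [1113/10796; 6731/21592]
step 2: x' = x̄ + K·y = [258607/10796, 11389/21592]
step 2: P' = (I − K·H)·P̄ = [1683935/5398 1113/10796; 1113/10796 6731/21592]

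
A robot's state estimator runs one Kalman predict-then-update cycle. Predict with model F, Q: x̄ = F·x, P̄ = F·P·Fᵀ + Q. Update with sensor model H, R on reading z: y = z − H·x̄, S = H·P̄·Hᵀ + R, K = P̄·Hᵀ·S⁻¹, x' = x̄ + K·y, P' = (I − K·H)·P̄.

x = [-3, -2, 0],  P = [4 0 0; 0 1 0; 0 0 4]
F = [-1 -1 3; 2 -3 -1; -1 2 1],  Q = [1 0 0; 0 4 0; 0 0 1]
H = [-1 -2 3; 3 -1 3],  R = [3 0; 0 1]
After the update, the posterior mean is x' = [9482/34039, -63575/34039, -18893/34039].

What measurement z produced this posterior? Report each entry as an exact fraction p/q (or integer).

z = [2, 1]

x̄ = F·x = [5, 0, -1]
P̄ = F·P·Fᵀ + Q = [42 -17 14; -17 33 -18; 14 -18 13]
S = H·P̄·Hᵀ + R = [358 388; 388 991]
K = P̄·Hᵀ·S⁻¹ = [-19043/102117 26519/102117; -48529/204234 -4720/102117; 22039/204234 5887/102117]
x' − x̄ = [-160713/34039, -63575/34039, 15146/34039] = K·y
y = (KᵀK)⁻¹·Kᵀ·(x' − x̄) = [10, -11]
z = y + H·x̄ = [10, -11] + [-8, 12] = [2, 1]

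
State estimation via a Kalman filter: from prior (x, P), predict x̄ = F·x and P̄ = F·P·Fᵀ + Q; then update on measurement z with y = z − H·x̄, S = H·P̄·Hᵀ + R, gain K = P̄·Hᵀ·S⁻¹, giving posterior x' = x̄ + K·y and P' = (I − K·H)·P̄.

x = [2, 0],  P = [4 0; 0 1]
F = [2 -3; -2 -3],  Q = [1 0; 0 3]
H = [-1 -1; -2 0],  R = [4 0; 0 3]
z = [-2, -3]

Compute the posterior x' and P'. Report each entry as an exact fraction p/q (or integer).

x' = [445/272, -107/816]
P' = [783/1088 -707/1088; -707/1088 13237/3264]

x̄ = F·x = [4, -4]
P̄ = F·P·Fᵀ + Q = [26 -7; -7 28]
y = z − H·x̄ = [-2, 5]
S = H·P̄·Hᵀ + R = [44 38; 38 107]
K = P̄·Hᵀ·S⁻¹ = [-19/1088 -261/544; -2779/3264 707/1632]
x' = x̄ + K·y = [445/272, -107/816]
P' = (I − K·H)·P̄ = [783/1088 -707/1088; -707/1088 13237/3264]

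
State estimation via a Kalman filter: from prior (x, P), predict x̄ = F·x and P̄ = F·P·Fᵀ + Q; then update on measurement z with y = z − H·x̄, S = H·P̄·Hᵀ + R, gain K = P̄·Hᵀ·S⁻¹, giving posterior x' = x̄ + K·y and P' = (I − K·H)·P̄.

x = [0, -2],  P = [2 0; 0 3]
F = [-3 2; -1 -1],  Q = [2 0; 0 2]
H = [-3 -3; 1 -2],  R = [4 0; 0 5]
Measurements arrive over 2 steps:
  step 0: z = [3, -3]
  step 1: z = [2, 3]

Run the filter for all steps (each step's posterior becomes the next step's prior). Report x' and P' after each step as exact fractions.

step 0: x' = [-36220/20159, 16161/20159], P' = [14304/20159 -8288/20159; -8288/20159 11116/20159]
step 1: x' = [21212519/40430656, -39268177/40430656], P' = [13088319/20215328 -6927673/20215328; -6927673/20215328 9502351/20215328]

step 0: x̄ = F·x = [-4, 2]
step 0: P̄ = F·P·Fᵀ + Q = [32 0; 0 7]
step 0: y = z − H·x̄ = [-3, 5]
step 0: S = H·P̄·Hᵀ + R = [355 -54; -54 65]
step 0: K = P̄·Hᵀ·S⁻¹ = [-4512/20159 6176/20159; -2121/20159 -6104/20159]
step 0: x' = x̄ + K·y = [-36220/20159, 16161/20159]
step 0: P' = (I − K·H)·P̄ = [14304/20159 -8288/20159; -8288/20159 11116/20159]
step 1: x̄ = F·x = [140982/20159, 20059/20159]
step 1: P̄ = F·P·Fᵀ + Q = [312974/20159 12392/20159; 12392/20159 49162/20159]
step 1: y = z − H·x̄ = [523441/20159, -40387/20159]
step 1: S = H·P̄·Hᵀ + R = [3562916/20159 -606774/20159; -606774/20159 560849/20159]
step 1: K = P̄·Hᵀ·S⁻¹ = [-9240969/40430656 769819/2887904; -3862017/40430656 -740925/2887904]
step 1: x' = x̄ + K·y = [21212519/40430656, -39268177/40430656]
step 1: P' = (I − K·H)·P̄ = [13088319/20215328 -6927673/20215328; -6927673/20215328 9502351/20215328]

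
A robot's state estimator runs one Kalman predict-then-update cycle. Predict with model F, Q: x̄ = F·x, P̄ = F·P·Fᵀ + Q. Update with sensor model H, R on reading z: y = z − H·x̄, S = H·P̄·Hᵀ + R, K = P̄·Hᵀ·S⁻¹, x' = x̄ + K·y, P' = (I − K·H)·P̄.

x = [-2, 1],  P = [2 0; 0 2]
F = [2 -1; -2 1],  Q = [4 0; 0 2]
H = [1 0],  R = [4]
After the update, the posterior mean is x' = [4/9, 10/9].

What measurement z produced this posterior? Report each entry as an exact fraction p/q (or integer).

z = [2]

x̄ = F·x = [-5, 5]
P̄ = F·P·Fᵀ + Q = [14 -10; -10 12]
S = H·P̄·Hᵀ + R = [18]
K = P̄·Hᵀ·S⁻¹ = [7/9; -5/9]
x' − x̄ = [49/9, -35/9] = K·y
y = (KᵀK)⁻¹·Kᵀ·(x' − x̄) = [7]
z = y + H·x̄ = [7] + [-5] = [2]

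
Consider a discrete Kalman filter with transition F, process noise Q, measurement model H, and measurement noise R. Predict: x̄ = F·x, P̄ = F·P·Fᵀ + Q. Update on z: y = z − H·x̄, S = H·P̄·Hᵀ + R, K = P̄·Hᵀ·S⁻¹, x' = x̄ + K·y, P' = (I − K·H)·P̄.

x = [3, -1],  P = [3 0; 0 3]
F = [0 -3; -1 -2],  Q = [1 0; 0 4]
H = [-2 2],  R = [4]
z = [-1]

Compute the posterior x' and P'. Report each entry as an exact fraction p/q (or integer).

x' = [1/12, -17/24]
P' = [59/3 113/6; 113/6 227/12]

x̄ = F·x = [3, -1]
P̄ = F·P·Fᵀ + Q = [28 18; 18 19]
y = z − H·x̄ = [7]
S = H·P̄·Hᵀ + R = [48]
K = P̄·Hᵀ·S⁻¹ = [-5/12; 1/24]
x' = x̄ + K·y = [1/12, -17/24]
P' = (I − K·H)·P̄ = [59/3 113/6; 113/6 227/12]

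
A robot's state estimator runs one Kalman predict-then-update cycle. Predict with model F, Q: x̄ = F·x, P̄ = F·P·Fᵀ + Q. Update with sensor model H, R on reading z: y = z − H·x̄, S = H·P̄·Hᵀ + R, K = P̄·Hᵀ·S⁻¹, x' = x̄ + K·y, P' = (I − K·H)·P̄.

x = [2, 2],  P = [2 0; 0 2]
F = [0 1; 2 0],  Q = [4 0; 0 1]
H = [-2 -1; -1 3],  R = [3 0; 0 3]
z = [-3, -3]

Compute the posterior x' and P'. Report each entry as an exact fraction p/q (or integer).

x' = [592/335, -94/335]
P' = [186/335 18/335; 18/335 99/335]

x̄ = F·x = [2, 4]
P̄ = F·P·Fᵀ + Q = [6 0; 0 9]
y = z − H·x̄ = [5, -13]
S = H·P̄·Hᵀ + R = [36 -15; -15 90]
K = P̄·Hᵀ·S⁻¹ = [-26/67 -44/335; -9/67 93/335]
x' = x̄ + K·y = [592/335, -94/335]
P' = (I − K·H)·P̄ = [186/335 18/335; 18/335 99/335]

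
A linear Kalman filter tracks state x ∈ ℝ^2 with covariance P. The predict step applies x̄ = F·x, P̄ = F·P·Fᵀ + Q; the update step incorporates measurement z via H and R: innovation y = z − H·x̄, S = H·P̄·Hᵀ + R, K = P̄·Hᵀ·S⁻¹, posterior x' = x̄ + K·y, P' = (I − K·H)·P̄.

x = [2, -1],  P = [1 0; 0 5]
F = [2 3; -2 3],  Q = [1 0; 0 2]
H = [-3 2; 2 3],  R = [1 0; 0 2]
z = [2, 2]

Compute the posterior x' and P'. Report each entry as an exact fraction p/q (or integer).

x̄ = F·x = [1, -7]
P̄ = F·P·Fᵀ + Q = [50 41; 41 51]
y = z − H·x̄ = [19, 21]
S = H·P̄·Hᵀ + R = [163 -199; -199 1153]
K = P̄·Hᵀ·S⁻¹ = [-34027/148338 22817/148338; 11276/74169 17063/74169]
x' = x̄ + K·y = [-9509/74169, 53384/74169]
P' = (I − K·H)·P̄ = [14873/148338 2648/74169; 2648/74169 9610/74169]

x' = [-9509/74169, 53384/74169]
P' = [14873/148338 2648/74169; 2648/74169 9610/74169]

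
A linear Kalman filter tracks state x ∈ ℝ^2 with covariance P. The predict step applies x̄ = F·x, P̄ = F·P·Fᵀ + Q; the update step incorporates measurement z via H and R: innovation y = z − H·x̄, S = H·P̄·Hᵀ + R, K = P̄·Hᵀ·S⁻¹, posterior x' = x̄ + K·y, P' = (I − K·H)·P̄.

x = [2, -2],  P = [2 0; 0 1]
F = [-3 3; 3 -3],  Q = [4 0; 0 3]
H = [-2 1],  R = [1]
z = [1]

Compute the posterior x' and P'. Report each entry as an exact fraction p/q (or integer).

x' = [-41/263, 216/263]
P' = [232/263 375/263; 375/263 834/263]

x̄ = F·x = [-12, 12]
P̄ = F·P·Fᵀ + Q = [31 -27; -27 30]
y = z − H·x̄ = [-35]
S = H·P̄·Hᵀ + R = [263]
K = P̄·Hᵀ·S⁻¹ = [-89/263; 84/263]
x' = x̄ + K·y = [-41/263, 216/263]
P' = (I − K·H)·P̄ = [232/263 375/263; 375/263 834/263]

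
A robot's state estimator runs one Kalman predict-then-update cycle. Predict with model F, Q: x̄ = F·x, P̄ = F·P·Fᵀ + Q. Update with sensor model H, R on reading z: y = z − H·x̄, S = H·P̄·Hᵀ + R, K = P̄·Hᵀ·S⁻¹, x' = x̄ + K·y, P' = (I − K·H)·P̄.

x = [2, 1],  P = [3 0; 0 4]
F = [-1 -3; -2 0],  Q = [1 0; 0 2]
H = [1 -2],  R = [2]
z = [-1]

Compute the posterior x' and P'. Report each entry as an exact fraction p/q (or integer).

x' = [-241/37, -104/37]
P' = [1088/37 530/37; 530/37 276/37]

x̄ = F·x = [-5, -4]
P̄ = F·P·Fᵀ + Q = [40 6; 6 14]
y = z − H·x̄ = [-4]
S = H·P̄·Hᵀ + R = [74]
K = P̄·Hᵀ·S⁻¹ = [14/37; -11/37]
x' = x̄ + K·y = [-241/37, -104/37]
P' = (I − K·H)·P̄ = [1088/37 530/37; 530/37 276/37]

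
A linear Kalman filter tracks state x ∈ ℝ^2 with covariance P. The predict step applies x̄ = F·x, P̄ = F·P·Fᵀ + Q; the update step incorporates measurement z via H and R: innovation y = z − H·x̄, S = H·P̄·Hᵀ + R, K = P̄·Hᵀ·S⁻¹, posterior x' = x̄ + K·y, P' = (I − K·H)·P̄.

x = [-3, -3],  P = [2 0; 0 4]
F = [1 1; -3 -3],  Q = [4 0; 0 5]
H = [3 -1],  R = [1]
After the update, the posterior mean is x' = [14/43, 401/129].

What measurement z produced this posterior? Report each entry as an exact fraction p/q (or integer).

z = [-2]

x̄ = F·x = [-6, 18]
P̄ = F·P·Fᵀ + Q = [10 -18; -18 59]
S = H·P̄·Hᵀ + R = [258]
K = P̄·Hᵀ·S⁻¹ = [8/43; -113/258]
x' − x̄ = [272/43, -1921/129] = K·y
y = (KᵀK)⁻¹·Kᵀ·(x' − x̄) = [34]
z = y + H·x̄ = [34] + [-36] = [-2]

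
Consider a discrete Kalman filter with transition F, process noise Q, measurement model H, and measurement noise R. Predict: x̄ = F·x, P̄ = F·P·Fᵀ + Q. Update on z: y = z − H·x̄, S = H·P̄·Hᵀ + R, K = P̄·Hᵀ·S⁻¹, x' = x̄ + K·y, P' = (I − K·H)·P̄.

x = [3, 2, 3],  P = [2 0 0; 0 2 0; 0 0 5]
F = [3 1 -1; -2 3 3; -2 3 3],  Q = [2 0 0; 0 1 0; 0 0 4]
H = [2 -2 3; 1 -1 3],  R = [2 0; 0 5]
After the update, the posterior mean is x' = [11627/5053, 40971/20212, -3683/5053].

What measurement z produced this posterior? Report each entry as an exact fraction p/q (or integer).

x̄ = F·x = [8, 9, 9]
P̄ = F·P·Fᵀ + Q = [27 -21 -21; -21 72 71; -21 71 75]
S = H·P̄·Hᵀ + R = [137 129; 129 269]
K = P̄·Hᵀ·S⁻¹ = [2703/5053 -1578/5053; -8217/20212 12957/20212; -1532/5053 3233/5053]
x' − x̄ = [-28797/5053, -140937/20212, -49160/5053] = K·y
y = (KᵀK)⁻¹·Kᵀ·(x' − x̄) = [-27, -28]
z = y + H·x̄ = [-27, -28] + [25, 26] = [-2, -2]

z = [-2, -2]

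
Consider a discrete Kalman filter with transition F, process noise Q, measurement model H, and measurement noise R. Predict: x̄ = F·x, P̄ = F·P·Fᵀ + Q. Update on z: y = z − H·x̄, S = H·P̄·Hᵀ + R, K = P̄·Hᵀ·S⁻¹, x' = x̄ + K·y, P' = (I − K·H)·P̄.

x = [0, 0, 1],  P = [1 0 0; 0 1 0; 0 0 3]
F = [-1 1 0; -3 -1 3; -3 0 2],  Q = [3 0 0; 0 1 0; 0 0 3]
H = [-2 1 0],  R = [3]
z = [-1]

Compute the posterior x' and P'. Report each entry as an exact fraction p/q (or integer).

x̄ = F·x = [0, 3, 2]
P̄ = F·P·Fᵀ + Q = [5 2 3; 2 38 27; 3 27 24]
y = z − H·x̄ = [-4]
S = H·P̄·Hᵀ + R = [53]
K = P̄·Hᵀ·S⁻¹ = [-8/53; 34/53; 21/53]
x' = x̄ + K·y = [32/53, 23/53, 22/53]
P' = (I − K·H)·P̄ = [201/53 378/53 327/53; 378/53 858/53 717/53; 327/53 717/53 831/53]

x' = [32/53, 23/53, 22/53]
P' = [201/53 378/53 327/53; 378/53 858/53 717/53; 327/53 717/53 831/53]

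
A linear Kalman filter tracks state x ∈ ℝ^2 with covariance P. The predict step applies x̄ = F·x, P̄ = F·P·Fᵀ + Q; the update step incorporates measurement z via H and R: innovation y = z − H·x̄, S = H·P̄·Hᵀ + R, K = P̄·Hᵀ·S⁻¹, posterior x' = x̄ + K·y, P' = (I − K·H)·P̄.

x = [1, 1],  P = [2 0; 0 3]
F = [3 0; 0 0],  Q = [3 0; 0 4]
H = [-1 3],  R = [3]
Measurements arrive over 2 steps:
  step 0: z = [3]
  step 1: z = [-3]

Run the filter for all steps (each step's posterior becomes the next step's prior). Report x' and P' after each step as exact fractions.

step 0: x̄ = F·x = [3, 0]
step 0: P̄ = F·P·Fᵀ + Q = [21 0; 0 4]
step 0: y = z − H·x̄ = [6]
step 0: S = H·P̄·Hᵀ + R = [60]
step 0: K = P̄·Hᵀ·S⁻¹ = [-7/20; 1/5]
step 0: x' = x̄ + K·y = [9/10, 6/5]
step 0: P' = (I − K·H)·P̄ = [273/20 21/5; 21/5 8/5]
step 1: x̄ = F·x = [27/10, 0]
step 1: P̄ = F·P·Fᵀ + Q = [2517/20 0; 0 4]
step 1: y = z − H·x̄ = [-3/10]
step 1: S = H·P̄·Hᵀ + R = [3297/20]
step 1: K = P̄·Hᵀ·S⁻¹ = [-839/1099; 80/1099]
step 1: x' = x̄ + K·y = [3219/1099, -24/1099]
step 1: P' = (I − K·H)·P̄ = [32721/1099 10068/1099; 10068/1099 3436/1099]

step 0: x' = [9/10, 6/5], P' = [273/20 21/5; 21/5 8/5]
step 1: x' = [3219/1099, -24/1099], P' = [32721/1099 10068/1099; 10068/1099 3436/1099]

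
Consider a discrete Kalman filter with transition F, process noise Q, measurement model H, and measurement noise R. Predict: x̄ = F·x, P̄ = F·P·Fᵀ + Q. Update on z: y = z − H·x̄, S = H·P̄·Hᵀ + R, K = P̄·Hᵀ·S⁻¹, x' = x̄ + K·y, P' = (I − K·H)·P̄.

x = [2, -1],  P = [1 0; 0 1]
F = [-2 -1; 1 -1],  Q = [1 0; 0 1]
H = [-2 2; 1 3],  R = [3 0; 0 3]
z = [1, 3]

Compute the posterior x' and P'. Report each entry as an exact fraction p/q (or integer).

x' = [177/1310, 641/655]
P' = [717/1310 21/655; 21/655 141/655]

x̄ = F·x = [-3, 3]
P̄ = F·P·Fᵀ + Q = [6 -1; -1 3]
y = z − H·x̄ = [-11, -3]
S = H·P̄·Hᵀ + R = [47 10; 10 30]
K = P̄·Hᵀ·S⁻¹ = [-45/131 281/1310; 16/131 148/655]
x' = x̄ + K·y = [177/1310, 641/655]
P' = (I − K·H)·P̄ = [717/1310 21/655; 21/655 141/655]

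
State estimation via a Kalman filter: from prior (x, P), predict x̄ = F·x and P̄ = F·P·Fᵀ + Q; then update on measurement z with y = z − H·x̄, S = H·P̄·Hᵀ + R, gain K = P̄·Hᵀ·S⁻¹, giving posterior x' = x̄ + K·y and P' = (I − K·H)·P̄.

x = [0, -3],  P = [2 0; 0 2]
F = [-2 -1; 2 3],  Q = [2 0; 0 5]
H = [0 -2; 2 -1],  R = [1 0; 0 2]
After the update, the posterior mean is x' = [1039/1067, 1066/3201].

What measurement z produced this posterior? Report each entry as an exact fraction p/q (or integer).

z = [-1, 2]

x̄ = F·x = [3, -9]
P̄ = F·P·Fᵀ + Q = [12 -14; -14 31]
S = H·P̄·Hᵀ + R = [125 118; 118 137]
K = P̄·Hᵀ·S⁻¹ = [-216/1067 482/1067; -1532/3201 -59/3201]
x' − x̄ = [-2162/1067, 29875/3201] = K·y
y = (KᵀK)⁻¹·Kᵀ·(x' − x̄) = [-19, -13]
z = y + H·x̄ = [-19, -13] + [18, 15] = [-1, 2]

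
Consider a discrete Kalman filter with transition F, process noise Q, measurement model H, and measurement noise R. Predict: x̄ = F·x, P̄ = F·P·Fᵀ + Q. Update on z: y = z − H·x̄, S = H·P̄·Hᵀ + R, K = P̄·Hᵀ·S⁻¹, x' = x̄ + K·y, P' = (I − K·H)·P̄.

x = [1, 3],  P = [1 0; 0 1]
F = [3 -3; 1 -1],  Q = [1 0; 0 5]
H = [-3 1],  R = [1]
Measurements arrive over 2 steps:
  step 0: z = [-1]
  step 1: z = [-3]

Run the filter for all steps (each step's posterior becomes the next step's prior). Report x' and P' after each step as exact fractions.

step 0: x' = [9/143, -9/13], P' = [116/143 27/13; 27/13 80/13]
step 1: x' = [3611/3097, 4481/9291], P' = [2552/3097 19609/9291; 19609/9291 173980/27873]

step 0: x̄ = F·x = [-6, -2]
step 0: P̄ = F·P·Fᵀ + Q = [19 6; 6 7]
step 0: y = z − H·x̄ = [-17]
step 0: S = H·P̄·Hᵀ + R = [143]
step 0: K = P̄·Hᵀ·S⁻¹ = [-51/143; -1/13]
step 0: x' = x̄ + K·y = [9/143, -9/13]
step 0: P' = (I − K·H)·P̄ = [116/143 27/13; 27/13 80/13]
step 1: x̄ = F·x = [324/143, 108/143]
step 1: P̄ = F·P·Fᵀ + Q = [3761/143 1206/143; 1206/143 1117/143]
step 1: y = z − H·x̄ = [435/143]
step 1: S = H·P̄·Hᵀ + R = [27873/143]
step 1: K = P̄·Hᵀ·S⁻¹ = [-3359/9291; -2501/27873]
step 1: x' = x̄ + K·y = [3611/3097, 4481/9291]
step 1: P' = (I − K·H)·P̄ = [2552/3097 19609/9291; 19609/9291 173980/27873]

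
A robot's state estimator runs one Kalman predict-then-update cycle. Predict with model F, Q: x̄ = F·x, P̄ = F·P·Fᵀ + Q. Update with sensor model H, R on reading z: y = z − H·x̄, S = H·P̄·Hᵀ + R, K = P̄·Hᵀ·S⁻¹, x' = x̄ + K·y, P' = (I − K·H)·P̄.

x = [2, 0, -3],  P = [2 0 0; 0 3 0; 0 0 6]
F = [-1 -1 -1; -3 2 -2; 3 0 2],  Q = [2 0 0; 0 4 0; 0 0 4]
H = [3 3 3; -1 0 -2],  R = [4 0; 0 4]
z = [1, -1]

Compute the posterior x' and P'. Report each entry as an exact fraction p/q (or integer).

x̄ = F·x = [1, 0, 0]
P̄ = F·P·Fᵀ + Q = [13 12 -18; 12 58 -42; -18 -42 46]
y = z − H·x̄ = [-2, 0]
S = H·P̄·Hᵀ + R = [193 63; 63 129]
K = P̄·Hᵀ·S⁻¹ = [105/1744 779/5232; 525/1744 717/1744; -63/1744 -2909/5232]
x' = x̄ + K·y = [767/872, -525/872, 63/872]
P' = (I − K·H)·P̄ = [10871/1308 -1647/436 -5825/1308; -1647/436 1357/436 465/436; -5825/1308 465/436 4367/1308]

x' = [767/872, -525/872, 63/872]
P' = [10871/1308 -1647/436 -5825/1308; -1647/436 1357/436 465/436; -5825/1308 465/436 4367/1308]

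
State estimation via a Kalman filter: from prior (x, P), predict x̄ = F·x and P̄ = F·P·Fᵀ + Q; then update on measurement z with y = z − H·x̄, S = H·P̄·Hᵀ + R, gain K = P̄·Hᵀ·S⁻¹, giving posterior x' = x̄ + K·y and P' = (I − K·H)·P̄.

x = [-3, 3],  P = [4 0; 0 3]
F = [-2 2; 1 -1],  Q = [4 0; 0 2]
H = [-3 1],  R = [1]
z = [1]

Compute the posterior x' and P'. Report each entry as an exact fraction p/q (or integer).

x' = [-73/191, -99/382]
P' = [62/191 131/191; 131/191 837/382]

x̄ = F·x = [12, -6]
P̄ = F·P·Fᵀ + Q = [32 -14; -14 9]
y = z − H·x̄ = [43]
S = H·P̄·Hᵀ + R = [382]
K = P̄·Hᵀ·S⁻¹ = [-55/191; 51/382]
x' = x̄ + K·y = [-73/191, -99/382]
P' = (I − K·H)·P̄ = [62/191 131/191; 131/191 837/382]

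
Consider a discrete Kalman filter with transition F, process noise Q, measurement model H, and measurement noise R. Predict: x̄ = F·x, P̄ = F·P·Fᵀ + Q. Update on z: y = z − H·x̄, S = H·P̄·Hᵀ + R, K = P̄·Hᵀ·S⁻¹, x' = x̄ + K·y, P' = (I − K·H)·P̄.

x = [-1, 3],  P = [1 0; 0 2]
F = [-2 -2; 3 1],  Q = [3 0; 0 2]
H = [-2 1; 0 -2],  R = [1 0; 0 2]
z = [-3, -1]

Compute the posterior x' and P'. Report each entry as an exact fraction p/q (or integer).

x' = [4/3, 1/30]
P' = [1/3 1/5; 1/5 131/300]

x̄ = F·x = [-4, 0]
P̄ = F·P·Fᵀ + Q = [15 -10; -10 13]
y = z − H·x̄ = [-11, -1]
S = H·P̄·Hᵀ + R = [114 -66; -66 54]
K = P̄·Hᵀ·S⁻¹ = [-7/15 -1/5; 11/300 -131/300]
x' = x̄ + K·y = [4/3, 1/30]
P' = (I − K·H)·P̄ = [1/3 1/5; 1/5 131/300]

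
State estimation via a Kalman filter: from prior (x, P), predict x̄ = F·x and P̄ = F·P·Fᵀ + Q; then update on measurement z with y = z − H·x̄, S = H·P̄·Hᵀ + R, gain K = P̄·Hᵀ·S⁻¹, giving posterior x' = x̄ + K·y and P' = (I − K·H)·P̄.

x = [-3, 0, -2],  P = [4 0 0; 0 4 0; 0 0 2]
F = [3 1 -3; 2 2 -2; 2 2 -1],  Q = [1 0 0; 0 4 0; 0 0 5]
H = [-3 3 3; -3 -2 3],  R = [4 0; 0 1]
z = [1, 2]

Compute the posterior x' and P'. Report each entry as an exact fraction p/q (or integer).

x̄ = F·x = [-3, -2, -4]
P̄ = F·P·Fᵀ + Q = [59 44 38; 44 44 36; 38 36 39]
y = z − H·x̄ = [10, 1]
S = H·P̄·Hᵀ + R = [454 -90; -90 471]
K = P̄·Hᵀ·S⁻¹ = [6303/68578 -31172/102867; 6798/34289 -20564/102867; 15357/68578 -3556/34289]
x' = x̄ + K·y = [-245228/102867, -22358/102867, -63927/34289]
P' = (I − K·H)·P̄ = [1419641/205734 13798/102867 472419/68578; 13798/102867 20428/102867 6854/34289; 472419/68578 6854/34289 479187/68578]

x' = [-245228/102867, -22358/102867, -63927/34289]
P' = [1419641/205734 13798/102867 472419/68578; 13798/102867 20428/102867 6854/34289; 472419/68578 6854/34289 479187/68578]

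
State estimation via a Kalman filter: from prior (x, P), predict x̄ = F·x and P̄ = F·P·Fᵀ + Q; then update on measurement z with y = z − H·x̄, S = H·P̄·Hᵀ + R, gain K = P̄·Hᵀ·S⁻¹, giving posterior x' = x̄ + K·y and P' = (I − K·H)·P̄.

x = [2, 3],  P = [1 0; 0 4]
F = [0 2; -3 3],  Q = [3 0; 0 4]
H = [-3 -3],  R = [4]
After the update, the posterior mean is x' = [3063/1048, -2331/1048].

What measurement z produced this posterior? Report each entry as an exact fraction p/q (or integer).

z = [-2]

x̄ = F·x = [6, 3]
P̄ = F·P·Fᵀ + Q = [19 24; 24 49]
S = H·P̄·Hᵀ + R = [1048]
K = P̄·Hᵀ·S⁻¹ = [-129/1048; -219/1048]
x' − x̄ = [-3225/1048, -5475/1048] = K·y
y = (KᵀK)⁻¹·Kᵀ·(x' − x̄) = [25]
z = y + H·x̄ = [25] + [-27] = [-2]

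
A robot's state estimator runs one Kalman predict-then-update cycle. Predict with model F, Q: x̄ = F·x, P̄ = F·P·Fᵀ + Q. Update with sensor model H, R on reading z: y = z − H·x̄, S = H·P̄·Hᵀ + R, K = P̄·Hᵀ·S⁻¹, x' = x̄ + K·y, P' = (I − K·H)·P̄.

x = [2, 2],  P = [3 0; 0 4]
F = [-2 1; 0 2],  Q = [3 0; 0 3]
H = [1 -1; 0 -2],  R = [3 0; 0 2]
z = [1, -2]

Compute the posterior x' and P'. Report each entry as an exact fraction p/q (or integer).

x̄ = F·x = [-2, 4]
P̄ = F·P·Fᵀ + Q = [19 8; 8 19]
y = z − H·x̄ = [7, 6]
S = H·P̄·Hᵀ + R = [25 22; 22 78]
K = P̄·Hᵀ·S⁻¹ = [605/733 -321/733; -11/733 -354/733]
x' = x̄ + K·y = [843/733, 731/733]
P' = (I − K·H)·P̄ = [2136/733 321/733; 321/733 354/733]

x' = [843/733, 731/733]
P' = [2136/733 321/733; 321/733 354/733]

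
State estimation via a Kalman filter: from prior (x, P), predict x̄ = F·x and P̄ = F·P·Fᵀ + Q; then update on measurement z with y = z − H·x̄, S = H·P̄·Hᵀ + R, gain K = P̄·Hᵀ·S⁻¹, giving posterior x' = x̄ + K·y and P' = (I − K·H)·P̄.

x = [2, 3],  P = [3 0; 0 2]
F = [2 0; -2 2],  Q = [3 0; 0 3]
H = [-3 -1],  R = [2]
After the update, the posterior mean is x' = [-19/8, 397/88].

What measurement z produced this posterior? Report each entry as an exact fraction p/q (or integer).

x̄ = F·x = [4, 2]
P̄ = F·P·Fᵀ + Q = [15 -12; -12 23]
S = H·P̄·Hᵀ + R = [88]
K = P̄·Hᵀ·S⁻¹ = [-3/8; 13/88]
x' − x̄ = [-51/8, 221/88] = K·y
y = (KᵀK)⁻¹·Kᵀ·(x' − x̄) = [17]
z = y + H·x̄ = [17] + [-14] = [3]

z = [3]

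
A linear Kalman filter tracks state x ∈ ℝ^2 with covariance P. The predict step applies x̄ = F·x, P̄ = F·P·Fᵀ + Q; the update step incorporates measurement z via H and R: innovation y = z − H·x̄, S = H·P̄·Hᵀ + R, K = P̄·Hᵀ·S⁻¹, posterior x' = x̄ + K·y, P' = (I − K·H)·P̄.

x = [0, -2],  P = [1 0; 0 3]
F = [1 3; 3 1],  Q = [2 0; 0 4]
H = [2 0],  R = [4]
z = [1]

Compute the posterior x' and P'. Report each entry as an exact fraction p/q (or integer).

x' = [9/31, 16/31]
P' = [30/31 12/31; 12/31 352/31]

x̄ = F·x = [-6, -2]
P̄ = F·P·Fᵀ + Q = [30 12; 12 16]
y = z − H·x̄ = [13]
S = H·P̄·Hᵀ + R = [124]
K = P̄·Hᵀ·S⁻¹ = [15/31; 6/31]
x' = x̄ + K·y = [9/31, 16/31]
P' = (I − K·H)·P̄ = [30/31 12/31; 12/31 352/31]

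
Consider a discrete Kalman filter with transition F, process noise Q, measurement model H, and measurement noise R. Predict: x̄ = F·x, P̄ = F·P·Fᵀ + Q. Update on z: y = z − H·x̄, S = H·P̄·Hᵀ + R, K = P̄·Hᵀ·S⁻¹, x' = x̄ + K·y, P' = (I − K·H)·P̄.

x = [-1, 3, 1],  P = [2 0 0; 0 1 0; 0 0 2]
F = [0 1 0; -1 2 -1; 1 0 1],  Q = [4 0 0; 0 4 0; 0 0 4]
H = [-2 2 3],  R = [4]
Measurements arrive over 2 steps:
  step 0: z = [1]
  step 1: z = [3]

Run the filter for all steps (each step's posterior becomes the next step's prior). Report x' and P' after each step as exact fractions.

step 0: x̄ = F·x = [3, 6, 0]
step 0: P̄ = F·P·Fᵀ + Q = [5 2 0; 2 12 -4; 0 -4 8]
step 0: y = z − H·x̄ = [-5]
step 0: S = H·P̄·Hᵀ + R = [80]
step 0: K = P̄·Hᵀ·S⁻¹ = [-3/40; 1/10; 1/5]
step 0: x' = x̄ + K·y = [27/8, 11/2, -1]
step 0: P' = (I − K·H)·P̄ = [91/20 13/5 6/5; 13/5 56/5 -28/5; 6/5 -28/5 24/5]
step 1: x̄ = F·x = [11/2, 69/8, 19/8]
step 1: P̄ = F·P·Fᵀ + Q = [76/5 127/5 -3; 127/5 1451/20 -71/4; -3 -71/4 63/4]
step 1: y = z − H·x̄ = [-83/8]
step 1: S = H·P̄·Hᵀ + R = [2331/20]
step 1: K = P̄·Hᵀ·S⁻¹ = [76/777; 821/2331; 355/2331]
step 1: x' = x̄ + K·y = [3485/777, 11587/2331, 1853/2331]
step 1: P' = (I − K·H)·P̄ = [3648/259 16616/777 -3680/777; 16616/777 135412/2331 -55948/2331; -3680/777 -55948/2331 30412/2331]

step 0: x' = [27/8, 11/2, -1], P' = [91/20 13/5 6/5; 13/5 56/5 -28/5; 6/5 -28/5 24/5]
step 1: x' = [3485/777, 11587/2331, 1853/2331], P' = [3648/259 16616/777 -3680/777; 16616/777 135412/2331 -55948/2331; -3680/777 -55948/2331 30412/2331]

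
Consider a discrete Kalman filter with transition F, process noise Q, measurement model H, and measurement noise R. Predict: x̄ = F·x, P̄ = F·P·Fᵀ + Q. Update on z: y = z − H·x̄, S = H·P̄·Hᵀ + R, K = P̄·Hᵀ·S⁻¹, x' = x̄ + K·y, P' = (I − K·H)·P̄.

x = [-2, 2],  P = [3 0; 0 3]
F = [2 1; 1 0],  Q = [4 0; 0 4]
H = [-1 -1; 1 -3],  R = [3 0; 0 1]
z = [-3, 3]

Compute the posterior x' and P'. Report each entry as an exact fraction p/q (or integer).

x̄ = F·x = [-2, -2]
P̄ = F·P·Fᵀ + Q = [19 6; 6 7]
y = z − H·x̄ = [-7, -1]
S = H·P̄·Hᵀ + R = [41 14; 14 47]
K = P̄·Hᵀ·S⁻¹ = [-1189/1731 391/1731; -401/1731 -433/1731]
x' = x̄ + K·y = [1490/577, -74/577]
P' = (I − K·H)·P̄ = [2773/1731 794/1731; 794/1731 409/1731]

x' = [1490/577, -74/577]
P' = [2773/1731 794/1731; 794/1731 409/1731]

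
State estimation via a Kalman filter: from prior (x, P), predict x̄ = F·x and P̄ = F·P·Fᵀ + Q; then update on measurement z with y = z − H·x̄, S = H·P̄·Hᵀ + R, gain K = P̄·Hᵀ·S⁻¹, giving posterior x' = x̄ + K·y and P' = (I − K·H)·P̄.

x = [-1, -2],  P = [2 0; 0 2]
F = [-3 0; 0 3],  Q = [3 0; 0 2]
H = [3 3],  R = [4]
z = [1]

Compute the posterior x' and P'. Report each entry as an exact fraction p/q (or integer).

x̄ = F·x = [3, -6]
P̄ = F·P·Fᵀ + Q = [21 0; 0 20]
y = z − H·x̄ = [10]
S = H·P̄·Hᵀ + R = [373]
K = P̄·Hᵀ·S⁻¹ = [63/373; 60/373]
x' = x̄ + K·y = [1749/373, -1638/373]
P' = (I − K·H)·P̄ = [3864/373 -3780/373; -3780/373 3860/373]

x' = [1749/373, -1638/373]
P' = [3864/373 -3780/373; -3780/373 3860/373]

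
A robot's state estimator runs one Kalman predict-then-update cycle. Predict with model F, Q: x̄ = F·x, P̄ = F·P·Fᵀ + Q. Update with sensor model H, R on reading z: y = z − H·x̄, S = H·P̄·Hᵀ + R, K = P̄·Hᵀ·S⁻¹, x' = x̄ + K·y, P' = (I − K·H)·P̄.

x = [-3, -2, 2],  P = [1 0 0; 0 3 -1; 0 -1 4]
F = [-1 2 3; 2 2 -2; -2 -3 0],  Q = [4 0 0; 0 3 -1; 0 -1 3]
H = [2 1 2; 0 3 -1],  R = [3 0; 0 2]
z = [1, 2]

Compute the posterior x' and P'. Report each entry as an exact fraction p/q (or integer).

x' = [-19560/19057, 37561/38114, 42467/38114]
P' = [235650/19057 -60957/19057 -186993/19057; -60957/19057 39521/38114 99407/38114; -186993/19057 99407/38114 316541/38114]

x̄ = F·x = [5, -14, 12]
P̄ = F·P·Fᵀ + Q = [41 -16 -7; -16 43 -29; -7 -29 34]
y = z − H·x̄ = [-19, 56]
S = H·P̄·Hᵀ + R = [110 -166; -166 597]
K = P̄·Hᵀ·S⁻¹ = [12119/19057 2061/19057; -1831/38114 4789/19057; -5161/38114 -4580/19057]
x' = x̄ + K·y = [-19560/19057, 37561/38114, 42467/38114]
P' = (I − K·H)·P̄ = [235650/19057 -60957/19057 -186993/19057; -60957/19057 39521/38114 99407/38114; -186993/19057 99407/38114 316541/38114]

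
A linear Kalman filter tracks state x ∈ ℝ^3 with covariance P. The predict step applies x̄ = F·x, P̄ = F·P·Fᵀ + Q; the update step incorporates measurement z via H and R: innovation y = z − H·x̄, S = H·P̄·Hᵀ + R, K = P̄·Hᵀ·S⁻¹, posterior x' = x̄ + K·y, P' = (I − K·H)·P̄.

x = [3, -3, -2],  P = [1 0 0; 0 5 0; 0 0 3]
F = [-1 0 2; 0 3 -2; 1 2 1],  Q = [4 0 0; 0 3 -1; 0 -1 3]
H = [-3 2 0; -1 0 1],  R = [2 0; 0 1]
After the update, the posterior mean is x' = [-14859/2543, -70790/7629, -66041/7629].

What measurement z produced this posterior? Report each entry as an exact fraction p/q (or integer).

z = [-1, -3]

x̄ = F·x = [-7, -5, -5]
P̄ = F·P·Fᵀ + Q = [17 -12 5; -12 60 23; 5 23 27]
S = H·P̄·Hᵀ + R = [539 106; 106 35]
K = P̄·Hᵀ·S⁻¹ = [-451/2543 494/2543; 1750/7629 2329/7629; -1247/7629 8572/7629]
x' − x̄ = [2942/2543, -32645/7629, -27896/7629] = K·y
y = (KᵀK)⁻¹·Kᵀ·(x' − x̄) = [-12, -5]
z = y + H·x̄ = [-12, -5] + [11, 2] = [-1, -3]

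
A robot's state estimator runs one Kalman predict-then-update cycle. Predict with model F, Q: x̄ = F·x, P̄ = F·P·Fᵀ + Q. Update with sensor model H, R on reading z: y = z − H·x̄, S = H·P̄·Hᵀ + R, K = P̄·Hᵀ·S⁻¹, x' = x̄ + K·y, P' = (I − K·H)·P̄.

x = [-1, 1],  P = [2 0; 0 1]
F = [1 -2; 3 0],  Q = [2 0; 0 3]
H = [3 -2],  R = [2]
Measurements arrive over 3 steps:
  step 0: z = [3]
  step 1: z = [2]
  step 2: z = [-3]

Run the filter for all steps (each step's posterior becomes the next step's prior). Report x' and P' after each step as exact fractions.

step 0: x̄ = F·x = [-3, -3]
step 0: P̄ = F·P·Fᵀ + Q = [8 6; 6 21]
step 0: y = z − H·x̄ = [6]
step 0: S = H·P̄·Hᵀ + R = [86]
step 0: K = P̄·Hᵀ·S⁻¹ = [6/43; -12/43]
step 0: x' = x̄ + K·y = [-93/43, -201/43]
step 0: P' = (I − K·H)·P̄ = [272/43 402/43; 402/43 615/43]
step 1: x̄ = F·x = [309/43, -279/43]
step 1: P̄ = F·P·Fᵀ + Q = [1210/43 -1596/43; -1596/43 2577/43]
step 1: y = z − H·x̄ = [-1399/43]
step 1: S = H·P̄·Hᵀ + R = [40436/43]
step 1: K = P̄·Hᵀ·S⁻¹ = [3411/20218; -4971/20218]
step 1: x' = x̄ + K·y = [34311/20218, 30549/20218]
step 1: P' = (I − K·H)·P̄ = [13883/10109 19119/10109; 19119/10109 31164/10109]
step 2: x̄ = F·x = [-26787/20218, 102933/20218]
step 2: P̄ = F·P·Fᵀ + Q = [82281/10109 -73065/10109; -73065/10109 155274/10109]
step 2: y = z − H·x̄ = [225573/20218]
step 2: S = H·P̄·Hᵀ + R = [2258623/10109]
step 2: K = P̄·Hᵀ·S⁻¹ = [392973/2258623; -529743/2258623]
step 2: x' = x̄ + K·y = [1391946/2258623, 5588640/2258623]
step 2: P' = (I − K·H)·P̄ = [3107526/2258623 4268316/2258623; 4268316/2258623 6932217/2258623]

step 0: x' = [-93/43, -201/43], P' = [272/43 402/43; 402/43 615/43]
step 1: x' = [34311/20218, 30549/20218], P' = [13883/10109 19119/10109; 19119/10109 31164/10109]
step 2: x' = [1391946/2258623, 5588640/2258623], P' = [3107526/2258623 4268316/2258623; 4268316/2258623 6932217/2258623]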